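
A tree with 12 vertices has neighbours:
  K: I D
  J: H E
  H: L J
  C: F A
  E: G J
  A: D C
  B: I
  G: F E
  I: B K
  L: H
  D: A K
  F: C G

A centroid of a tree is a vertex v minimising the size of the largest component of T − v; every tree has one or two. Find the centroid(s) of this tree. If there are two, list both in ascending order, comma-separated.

C, F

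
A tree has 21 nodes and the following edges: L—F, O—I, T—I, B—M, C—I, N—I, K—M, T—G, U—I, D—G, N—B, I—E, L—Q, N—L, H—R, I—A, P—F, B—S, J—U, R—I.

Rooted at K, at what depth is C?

5

Climbing from C to the root: C – I – N – B – M – K. That's 5 steps.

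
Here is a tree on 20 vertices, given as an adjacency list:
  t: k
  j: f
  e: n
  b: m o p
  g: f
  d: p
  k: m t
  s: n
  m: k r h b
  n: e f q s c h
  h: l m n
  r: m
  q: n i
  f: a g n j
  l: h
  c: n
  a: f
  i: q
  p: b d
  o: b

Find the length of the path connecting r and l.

Walking from r: r – m – h – l. Length 3.

3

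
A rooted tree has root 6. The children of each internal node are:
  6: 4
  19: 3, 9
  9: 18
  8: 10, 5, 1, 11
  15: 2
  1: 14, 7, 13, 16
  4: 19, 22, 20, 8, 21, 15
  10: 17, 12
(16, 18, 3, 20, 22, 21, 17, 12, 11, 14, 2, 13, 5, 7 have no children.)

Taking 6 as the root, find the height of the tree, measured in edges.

4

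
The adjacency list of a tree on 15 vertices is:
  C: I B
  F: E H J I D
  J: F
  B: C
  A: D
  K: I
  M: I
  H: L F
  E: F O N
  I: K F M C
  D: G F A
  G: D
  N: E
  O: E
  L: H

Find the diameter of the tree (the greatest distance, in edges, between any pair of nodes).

5

BFS from O reaches B last, at distance 5; BFS from B confirms no node is farther.
Path: O-E-F-I-C-B.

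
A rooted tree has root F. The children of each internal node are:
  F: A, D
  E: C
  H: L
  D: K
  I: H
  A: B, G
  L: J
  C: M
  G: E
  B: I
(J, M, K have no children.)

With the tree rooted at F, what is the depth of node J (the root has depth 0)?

Climbing from J to the root: J–L–H–I–B–A–F. That's 6 steps.

6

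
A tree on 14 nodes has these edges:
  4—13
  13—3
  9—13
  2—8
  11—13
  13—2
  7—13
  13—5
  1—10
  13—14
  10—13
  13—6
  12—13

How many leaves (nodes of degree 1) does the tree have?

11

Exactly 11 nodes have a single neighbour: 1, 3, 4, 5, 6, 7, 8, 9, 11, 12, 14.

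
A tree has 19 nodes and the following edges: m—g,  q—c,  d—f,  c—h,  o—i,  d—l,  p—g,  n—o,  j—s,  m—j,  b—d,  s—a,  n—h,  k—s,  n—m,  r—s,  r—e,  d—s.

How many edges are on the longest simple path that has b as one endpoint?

8

A farthest node from b is q.
The path b–d–s–j–m–n–h–c–q has 8 edges.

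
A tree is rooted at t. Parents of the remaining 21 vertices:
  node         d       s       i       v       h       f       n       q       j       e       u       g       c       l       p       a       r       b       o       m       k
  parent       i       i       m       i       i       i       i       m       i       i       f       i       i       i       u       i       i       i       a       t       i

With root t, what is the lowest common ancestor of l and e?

i

Ancestors of l (toward the root): l, i, m, t.
Ancestors of e: e, i, m, t.
The deepest node appearing in both lists is i.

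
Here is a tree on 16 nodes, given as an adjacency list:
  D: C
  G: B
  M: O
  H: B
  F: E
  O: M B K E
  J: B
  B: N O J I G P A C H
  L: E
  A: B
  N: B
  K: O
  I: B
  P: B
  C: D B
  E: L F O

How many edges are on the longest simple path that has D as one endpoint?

5

A farthest node from D is L (F also at distance 5).
The path D-C-B-O-E-L has 5 edges.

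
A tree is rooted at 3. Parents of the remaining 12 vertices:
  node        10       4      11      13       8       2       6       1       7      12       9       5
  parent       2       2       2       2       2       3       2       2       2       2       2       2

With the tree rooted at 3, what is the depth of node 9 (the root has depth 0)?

Climbing from 9 to the root: 9–2–3. That's 2 steps.

2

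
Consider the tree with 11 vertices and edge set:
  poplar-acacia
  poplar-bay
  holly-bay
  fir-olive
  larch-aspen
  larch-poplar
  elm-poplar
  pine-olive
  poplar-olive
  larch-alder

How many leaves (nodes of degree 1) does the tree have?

Degree-1 nodes: acacia, alder, aspen, elm, fir, holly, pine — 7 of them.

7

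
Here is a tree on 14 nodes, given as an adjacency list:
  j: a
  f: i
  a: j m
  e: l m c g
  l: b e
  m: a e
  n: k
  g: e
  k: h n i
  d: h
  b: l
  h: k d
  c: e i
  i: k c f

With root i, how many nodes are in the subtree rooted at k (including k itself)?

4

Descendants of k (including itself): k, h, n, d. That's 4.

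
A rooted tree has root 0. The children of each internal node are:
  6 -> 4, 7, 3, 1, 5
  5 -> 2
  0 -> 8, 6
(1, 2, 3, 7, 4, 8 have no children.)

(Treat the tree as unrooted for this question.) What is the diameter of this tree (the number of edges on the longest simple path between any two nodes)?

4

Starting from 2, a farthest node is 8 at distance 4.
One longest path: 2-5-6-0-8.
So the diameter is 4.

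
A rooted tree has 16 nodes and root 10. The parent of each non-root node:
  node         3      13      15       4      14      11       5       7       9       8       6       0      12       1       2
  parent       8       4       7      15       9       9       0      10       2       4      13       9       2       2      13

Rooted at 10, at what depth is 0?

7

10 → 7 → 15 → 4 → 13 → 2 → 9 → 0 — 7 edges.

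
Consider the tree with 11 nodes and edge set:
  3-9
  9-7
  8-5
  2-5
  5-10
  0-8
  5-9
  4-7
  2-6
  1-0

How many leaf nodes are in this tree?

5

Exactly 5 nodes have a single neighbour: 1, 3, 4, 6, 10.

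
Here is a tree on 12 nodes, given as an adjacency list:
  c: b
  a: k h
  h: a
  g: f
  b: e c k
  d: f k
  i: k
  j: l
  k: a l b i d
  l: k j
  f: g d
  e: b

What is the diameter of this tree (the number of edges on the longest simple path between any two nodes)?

5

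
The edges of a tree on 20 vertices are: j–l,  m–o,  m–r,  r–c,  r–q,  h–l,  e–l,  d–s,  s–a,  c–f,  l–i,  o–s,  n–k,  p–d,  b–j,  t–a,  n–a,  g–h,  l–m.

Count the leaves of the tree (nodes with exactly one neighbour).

9

Exactly 9 nodes have a single neighbour: b, e, f, g, i, k, p, q, t.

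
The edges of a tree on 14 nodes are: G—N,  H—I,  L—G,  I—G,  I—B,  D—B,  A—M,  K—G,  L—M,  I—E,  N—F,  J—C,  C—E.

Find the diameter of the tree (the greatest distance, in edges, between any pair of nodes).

7

A longest path is A – M – L – G – I – E – C – J, with 7 edges.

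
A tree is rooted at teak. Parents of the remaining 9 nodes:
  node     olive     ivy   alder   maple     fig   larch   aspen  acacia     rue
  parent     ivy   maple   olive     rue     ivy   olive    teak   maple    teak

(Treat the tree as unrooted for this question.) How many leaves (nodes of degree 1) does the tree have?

5

The leaves are acacia, alder, aspen, fig, larch.
That is 5 leaves.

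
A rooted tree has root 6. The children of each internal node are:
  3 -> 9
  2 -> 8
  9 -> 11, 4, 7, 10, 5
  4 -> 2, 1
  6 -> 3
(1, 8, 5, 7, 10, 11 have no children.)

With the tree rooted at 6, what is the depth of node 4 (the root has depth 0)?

3

6 → 3 → 9 → 4 — 3 edges.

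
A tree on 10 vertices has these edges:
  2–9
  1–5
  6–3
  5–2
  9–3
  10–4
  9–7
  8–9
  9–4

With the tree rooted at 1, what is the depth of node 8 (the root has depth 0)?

4

Path from 1 to 8: 1 – 5 – 2 – 9 – 8, which has 4 edges.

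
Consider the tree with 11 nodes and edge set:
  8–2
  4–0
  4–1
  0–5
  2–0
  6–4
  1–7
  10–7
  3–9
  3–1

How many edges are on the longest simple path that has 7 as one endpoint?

5

Distances from 7 peak at 5, attained at 8.
7 – 1 – 4 – 0 – 2 – 8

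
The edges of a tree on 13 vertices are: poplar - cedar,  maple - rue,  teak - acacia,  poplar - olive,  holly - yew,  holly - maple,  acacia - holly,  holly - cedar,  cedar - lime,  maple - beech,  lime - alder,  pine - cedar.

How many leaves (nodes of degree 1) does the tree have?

The leaves are alder, beech, olive, pine, rue, teak, yew.
That is 7 leaves.

7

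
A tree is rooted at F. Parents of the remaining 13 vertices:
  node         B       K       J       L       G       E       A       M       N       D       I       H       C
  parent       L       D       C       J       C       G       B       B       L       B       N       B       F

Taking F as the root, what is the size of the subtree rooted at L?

The subtree rooted at L contains: L, B, N, H, D, M, A, I, K — 9 nodes.

9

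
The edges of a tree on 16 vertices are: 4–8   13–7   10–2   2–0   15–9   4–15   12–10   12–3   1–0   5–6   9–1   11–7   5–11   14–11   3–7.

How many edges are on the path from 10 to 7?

Walking from 10: 10–12–3–7. Length 3.

3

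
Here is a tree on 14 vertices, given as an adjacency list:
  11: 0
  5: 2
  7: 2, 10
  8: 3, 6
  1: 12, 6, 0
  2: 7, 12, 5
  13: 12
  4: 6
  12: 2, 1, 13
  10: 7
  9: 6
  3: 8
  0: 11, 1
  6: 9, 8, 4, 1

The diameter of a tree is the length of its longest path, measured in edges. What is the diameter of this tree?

7

A longest path is 10-7-2-12-1-6-8-3, with 7 edges.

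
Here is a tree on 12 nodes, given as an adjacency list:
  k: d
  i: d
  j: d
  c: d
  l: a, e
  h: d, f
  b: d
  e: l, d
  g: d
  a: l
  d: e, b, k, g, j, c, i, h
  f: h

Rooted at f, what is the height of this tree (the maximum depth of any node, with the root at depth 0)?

5

A deepest node is a, reached by f-h-d-e-l-a.
That path has 5 edges, so the height is 5.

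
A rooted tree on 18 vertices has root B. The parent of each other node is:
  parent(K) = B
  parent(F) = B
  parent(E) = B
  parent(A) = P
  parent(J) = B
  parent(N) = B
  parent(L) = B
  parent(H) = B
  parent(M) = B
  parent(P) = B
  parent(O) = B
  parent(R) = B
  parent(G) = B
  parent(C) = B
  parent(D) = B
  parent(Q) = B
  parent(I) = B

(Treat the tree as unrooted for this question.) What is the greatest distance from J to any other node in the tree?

3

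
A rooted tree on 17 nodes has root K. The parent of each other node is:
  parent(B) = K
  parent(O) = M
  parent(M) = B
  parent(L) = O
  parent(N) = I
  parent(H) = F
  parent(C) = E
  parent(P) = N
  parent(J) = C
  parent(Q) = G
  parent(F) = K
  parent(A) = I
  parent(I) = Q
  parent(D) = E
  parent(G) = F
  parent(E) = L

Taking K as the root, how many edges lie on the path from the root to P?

6

K–F–G–Q–I–N–P — 6 edges.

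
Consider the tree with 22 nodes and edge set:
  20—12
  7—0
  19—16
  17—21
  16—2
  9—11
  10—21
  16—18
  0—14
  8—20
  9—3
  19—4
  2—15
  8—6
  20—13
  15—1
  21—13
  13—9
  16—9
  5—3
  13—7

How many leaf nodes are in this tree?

10

The leaves are 1, 4, 5, 6, 10, 11, 12, 14, 17, 18.
That is 10 leaves.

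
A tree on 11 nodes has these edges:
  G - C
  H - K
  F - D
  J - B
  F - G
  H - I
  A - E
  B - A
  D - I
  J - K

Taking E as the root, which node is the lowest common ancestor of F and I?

F's ancestor chain is F, D, I, H, K, J, B, A, E and I's is I, H, K, J, B, A, E; they first meet at I.

I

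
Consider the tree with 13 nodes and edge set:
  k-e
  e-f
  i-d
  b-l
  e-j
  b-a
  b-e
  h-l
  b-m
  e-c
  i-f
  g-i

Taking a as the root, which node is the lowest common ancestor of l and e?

b

Path l→root: l b a; path e→root: e b a.
First common node: b.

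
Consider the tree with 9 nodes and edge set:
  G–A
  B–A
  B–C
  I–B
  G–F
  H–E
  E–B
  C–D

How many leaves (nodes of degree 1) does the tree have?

The leaves are D, F, H, I.
That is 4 leaves.

4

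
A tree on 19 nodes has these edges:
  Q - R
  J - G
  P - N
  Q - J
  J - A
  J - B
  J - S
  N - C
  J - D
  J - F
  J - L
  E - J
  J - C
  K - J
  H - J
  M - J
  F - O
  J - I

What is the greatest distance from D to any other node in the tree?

4

A farthest node from D is P.
The path D–J–C–N–P has 4 edges.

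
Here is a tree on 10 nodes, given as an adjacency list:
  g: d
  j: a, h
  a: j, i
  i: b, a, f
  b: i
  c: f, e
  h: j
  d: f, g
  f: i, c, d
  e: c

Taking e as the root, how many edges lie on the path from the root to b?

4

Path from e to b: e – c – f – i – b, which has 4 edges.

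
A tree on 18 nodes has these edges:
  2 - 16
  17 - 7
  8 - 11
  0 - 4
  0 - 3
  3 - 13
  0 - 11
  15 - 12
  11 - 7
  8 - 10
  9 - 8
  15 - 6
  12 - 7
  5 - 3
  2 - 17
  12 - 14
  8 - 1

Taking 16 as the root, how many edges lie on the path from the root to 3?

6

16 – 2 – 17 – 7 – 11 – 0 – 3 — 6 edges.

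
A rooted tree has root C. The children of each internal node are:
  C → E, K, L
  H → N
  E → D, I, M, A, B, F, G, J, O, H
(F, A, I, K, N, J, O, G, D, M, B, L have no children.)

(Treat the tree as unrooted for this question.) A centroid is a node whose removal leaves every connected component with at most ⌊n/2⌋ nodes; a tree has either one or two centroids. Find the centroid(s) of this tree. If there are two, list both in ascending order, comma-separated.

Removing E splits the tree into components of sizes 3, 2, 1, 1, 1, 1, 1, 1, 1, 1, 1; the largest is 3 ≤ ⌊15/2⌋ = 7.
Every other node leaves some component of size > 7, so the centroid is unique.

E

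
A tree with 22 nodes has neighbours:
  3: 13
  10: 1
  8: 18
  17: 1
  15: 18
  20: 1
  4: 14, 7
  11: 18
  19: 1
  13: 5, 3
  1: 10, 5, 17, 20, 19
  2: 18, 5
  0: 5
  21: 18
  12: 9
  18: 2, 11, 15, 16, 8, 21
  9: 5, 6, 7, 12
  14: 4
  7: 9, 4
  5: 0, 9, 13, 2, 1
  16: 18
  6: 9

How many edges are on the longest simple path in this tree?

BFS from 14 reaches 11 last, at distance 7; BFS from 11 confirms no node is farther.
Path: 14–4–7–9–5–2–18–11.

7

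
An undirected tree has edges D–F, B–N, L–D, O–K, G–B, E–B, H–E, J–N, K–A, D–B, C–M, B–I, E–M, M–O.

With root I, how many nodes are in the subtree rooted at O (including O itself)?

Descendants of O (including itself): O, K, A. That's 3.

3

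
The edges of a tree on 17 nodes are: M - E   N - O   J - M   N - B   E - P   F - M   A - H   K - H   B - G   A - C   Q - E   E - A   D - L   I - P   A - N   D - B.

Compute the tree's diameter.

7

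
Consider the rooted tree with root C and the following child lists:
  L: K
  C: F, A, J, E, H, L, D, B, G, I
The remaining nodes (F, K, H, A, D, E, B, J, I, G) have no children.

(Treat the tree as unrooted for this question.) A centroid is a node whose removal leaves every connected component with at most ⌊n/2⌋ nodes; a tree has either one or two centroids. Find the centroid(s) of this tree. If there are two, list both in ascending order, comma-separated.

C

If C is removed the pieces have sizes 2, 1, 1, 1, 1, 1, 1, 1, 1, 1, all ≤ ⌊12/2⌋ = 6.
Every other node leaves some component of size > 6, so the centroid is unique.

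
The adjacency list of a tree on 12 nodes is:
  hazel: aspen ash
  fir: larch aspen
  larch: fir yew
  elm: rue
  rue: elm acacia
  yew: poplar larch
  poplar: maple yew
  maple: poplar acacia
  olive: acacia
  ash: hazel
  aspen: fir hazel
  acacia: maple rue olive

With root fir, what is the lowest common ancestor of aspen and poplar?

fir

aspen's ancestor chain is aspen, fir and poplar's is poplar, yew, larch, fir; they first meet at fir.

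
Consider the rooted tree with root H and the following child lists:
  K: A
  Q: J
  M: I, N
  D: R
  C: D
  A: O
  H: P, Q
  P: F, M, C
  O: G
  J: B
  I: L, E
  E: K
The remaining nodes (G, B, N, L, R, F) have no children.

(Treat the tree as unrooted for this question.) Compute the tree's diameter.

11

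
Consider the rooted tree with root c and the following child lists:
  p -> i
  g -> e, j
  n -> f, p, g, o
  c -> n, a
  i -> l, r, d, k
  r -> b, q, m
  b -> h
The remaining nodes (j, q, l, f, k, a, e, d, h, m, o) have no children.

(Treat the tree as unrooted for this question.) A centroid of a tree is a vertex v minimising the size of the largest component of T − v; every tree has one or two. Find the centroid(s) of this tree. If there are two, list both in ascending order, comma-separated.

i, p

If i is removed the pieces have sizes 9, 5, 1, 1, 1, all ≤ ⌊18/2⌋ = 9.
Its neighbour p also leaves a largest component of size 9, so both are centroids.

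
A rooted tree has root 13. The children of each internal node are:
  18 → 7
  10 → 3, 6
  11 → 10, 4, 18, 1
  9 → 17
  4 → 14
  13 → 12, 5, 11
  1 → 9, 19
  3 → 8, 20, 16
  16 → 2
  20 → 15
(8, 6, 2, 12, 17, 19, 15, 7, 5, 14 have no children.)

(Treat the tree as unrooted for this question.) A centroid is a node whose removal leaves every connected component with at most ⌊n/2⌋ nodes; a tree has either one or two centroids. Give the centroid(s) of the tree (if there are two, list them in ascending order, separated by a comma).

Removing 11 splits the tree into components of sizes 8, 4, 3, 2, 2; the largest is 8 ≤ ⌊20/2⌋ = 10.
Every other node leaves some component of size > 10, so the centroid is unique.

11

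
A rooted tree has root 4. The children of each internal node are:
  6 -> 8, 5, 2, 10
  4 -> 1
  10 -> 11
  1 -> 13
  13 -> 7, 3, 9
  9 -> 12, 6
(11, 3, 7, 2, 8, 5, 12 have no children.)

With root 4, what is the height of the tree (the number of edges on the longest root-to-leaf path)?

6

11 sits deepest: 4-1-13-9-6-10-11 — 6 edges from the root.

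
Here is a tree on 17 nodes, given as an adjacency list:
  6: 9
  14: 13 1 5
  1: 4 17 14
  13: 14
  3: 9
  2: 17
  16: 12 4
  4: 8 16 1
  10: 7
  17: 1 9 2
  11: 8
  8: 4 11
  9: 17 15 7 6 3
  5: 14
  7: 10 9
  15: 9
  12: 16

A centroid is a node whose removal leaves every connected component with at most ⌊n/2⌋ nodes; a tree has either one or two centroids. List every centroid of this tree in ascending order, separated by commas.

1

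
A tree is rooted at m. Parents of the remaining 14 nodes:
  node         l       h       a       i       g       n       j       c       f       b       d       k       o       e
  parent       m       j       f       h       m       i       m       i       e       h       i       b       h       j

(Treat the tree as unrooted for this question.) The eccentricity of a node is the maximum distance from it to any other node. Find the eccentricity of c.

Distances from c peak at 6, attained at a.
c–i–h–j–e–f–a

6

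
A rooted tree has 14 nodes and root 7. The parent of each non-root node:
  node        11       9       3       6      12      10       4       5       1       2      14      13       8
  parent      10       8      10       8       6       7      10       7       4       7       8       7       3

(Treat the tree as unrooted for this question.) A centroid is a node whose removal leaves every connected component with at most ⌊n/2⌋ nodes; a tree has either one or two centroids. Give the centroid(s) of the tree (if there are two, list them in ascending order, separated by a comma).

Removing 10 splits the tree into components of sizes 6, 4, 2, 1; the largest is 6 ≤ ⌊14/2⌋ = 7.
Every other node leaves some component of size > 7, so the centroid is unique.

10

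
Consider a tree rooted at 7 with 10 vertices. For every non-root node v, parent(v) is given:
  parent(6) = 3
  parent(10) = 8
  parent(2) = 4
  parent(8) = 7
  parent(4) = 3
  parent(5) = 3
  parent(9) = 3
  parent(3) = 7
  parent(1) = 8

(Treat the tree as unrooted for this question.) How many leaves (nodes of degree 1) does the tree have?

6

Degree-1 nodes: 1, 2, 5, 6, 9, 10 — 6 of them.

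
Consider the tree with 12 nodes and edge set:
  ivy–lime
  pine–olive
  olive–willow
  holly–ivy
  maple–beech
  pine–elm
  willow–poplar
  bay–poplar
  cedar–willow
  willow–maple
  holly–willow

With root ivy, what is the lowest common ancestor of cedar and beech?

cedar's ancestor chain is cedar, willow, holly, ivy and beech's is beech, maple, willow, holly, ivy; they first meet at willow.

willow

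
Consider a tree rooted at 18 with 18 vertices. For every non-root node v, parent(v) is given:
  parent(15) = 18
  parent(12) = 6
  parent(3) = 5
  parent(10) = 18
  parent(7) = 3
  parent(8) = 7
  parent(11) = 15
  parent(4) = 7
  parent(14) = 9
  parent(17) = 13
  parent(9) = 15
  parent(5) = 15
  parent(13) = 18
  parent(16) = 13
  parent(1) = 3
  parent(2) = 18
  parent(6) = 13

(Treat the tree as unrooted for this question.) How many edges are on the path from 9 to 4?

5

Walking from 9: 9 – 15 – 5 – 3 – 7 – 4. Length 5.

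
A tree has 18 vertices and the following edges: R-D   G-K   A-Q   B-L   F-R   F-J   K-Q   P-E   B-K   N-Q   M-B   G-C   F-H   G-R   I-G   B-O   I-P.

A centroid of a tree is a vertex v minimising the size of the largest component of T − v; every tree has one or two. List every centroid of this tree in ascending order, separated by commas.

G

Removing G splits the tree into components of sizes 8, 5, 3, 1; the largest is 8 ≤ ⌊18/2⌋ = 9.
Every other node leaves some component of size > 9, so the centroid is unique.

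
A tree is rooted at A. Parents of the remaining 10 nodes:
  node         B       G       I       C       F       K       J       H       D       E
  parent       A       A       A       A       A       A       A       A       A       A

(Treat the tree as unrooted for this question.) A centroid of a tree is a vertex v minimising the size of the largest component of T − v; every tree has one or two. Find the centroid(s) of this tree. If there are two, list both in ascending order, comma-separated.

A

Delete A: the remaining components have sizes 1, 1, 1, 1, 1, 1, 1, 1, 1, 1. Max 1 ≤ 5, so A is a centroid.
Every other node leaves some component of size > 5, so the centroid is unique.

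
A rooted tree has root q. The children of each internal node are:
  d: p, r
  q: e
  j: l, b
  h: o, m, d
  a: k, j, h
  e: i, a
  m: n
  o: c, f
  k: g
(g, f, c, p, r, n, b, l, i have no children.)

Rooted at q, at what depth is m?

4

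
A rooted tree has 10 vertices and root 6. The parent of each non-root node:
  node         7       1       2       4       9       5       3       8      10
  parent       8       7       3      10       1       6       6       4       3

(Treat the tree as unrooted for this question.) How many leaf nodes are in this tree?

3

Degree-1 nodes: 2, 5, 9 — 3 of them.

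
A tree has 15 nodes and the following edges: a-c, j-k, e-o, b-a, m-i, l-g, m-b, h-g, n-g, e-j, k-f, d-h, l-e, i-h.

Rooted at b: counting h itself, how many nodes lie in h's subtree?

Descendants of h (including itself): h, g, d, l, n, e, j, o, k, f. That's 10.

10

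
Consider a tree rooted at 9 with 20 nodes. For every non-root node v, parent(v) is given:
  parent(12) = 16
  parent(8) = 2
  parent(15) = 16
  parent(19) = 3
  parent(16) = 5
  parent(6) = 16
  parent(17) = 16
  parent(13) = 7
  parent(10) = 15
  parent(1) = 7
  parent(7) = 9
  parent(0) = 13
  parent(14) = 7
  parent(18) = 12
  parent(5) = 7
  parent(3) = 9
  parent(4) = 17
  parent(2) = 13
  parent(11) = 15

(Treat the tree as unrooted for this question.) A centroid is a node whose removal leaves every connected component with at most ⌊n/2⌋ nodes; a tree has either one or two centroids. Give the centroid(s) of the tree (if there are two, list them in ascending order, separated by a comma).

5, 7

Delete 7: the remaining components have sizes 10, 4, 3, 1, 1. Max 10 ≤ 10, so 7 is a centroid.
Its neighbour 5 also leaves a largest component of size 10, so both are centroids.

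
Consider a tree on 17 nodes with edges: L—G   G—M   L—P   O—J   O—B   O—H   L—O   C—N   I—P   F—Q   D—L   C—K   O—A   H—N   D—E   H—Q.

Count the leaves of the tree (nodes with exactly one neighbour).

8

Exactly 8 nodes have a single neighbour: A, B, E, F, I, J, K, M.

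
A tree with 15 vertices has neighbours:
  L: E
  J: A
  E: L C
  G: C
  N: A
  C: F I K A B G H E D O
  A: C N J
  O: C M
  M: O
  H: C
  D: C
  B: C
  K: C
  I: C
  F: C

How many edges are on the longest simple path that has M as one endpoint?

Distances from M peak at 4, attained at L (J, N also at distance 4).
M-O-C-E-L

4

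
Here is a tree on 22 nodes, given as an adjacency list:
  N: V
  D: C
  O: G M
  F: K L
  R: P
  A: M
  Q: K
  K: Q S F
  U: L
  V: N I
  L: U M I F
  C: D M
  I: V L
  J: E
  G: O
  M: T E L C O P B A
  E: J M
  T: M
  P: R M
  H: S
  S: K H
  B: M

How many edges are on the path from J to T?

3

J – E – M – T: 3 edges.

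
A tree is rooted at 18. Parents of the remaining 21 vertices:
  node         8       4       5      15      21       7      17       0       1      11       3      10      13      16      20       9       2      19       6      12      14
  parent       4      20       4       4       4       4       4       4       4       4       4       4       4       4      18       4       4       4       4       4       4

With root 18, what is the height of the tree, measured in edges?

The longest root-to-leaf path is 18 → 20 → 4 → 0 (3 edges).

3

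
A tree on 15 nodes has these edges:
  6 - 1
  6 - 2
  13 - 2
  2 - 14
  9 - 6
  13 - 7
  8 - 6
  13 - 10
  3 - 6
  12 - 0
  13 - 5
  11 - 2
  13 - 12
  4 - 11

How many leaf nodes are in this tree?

10

The leaves are 0, 1, 3, 4, 5, 7, 8, 9, 10, 14.
That is 10 leaves.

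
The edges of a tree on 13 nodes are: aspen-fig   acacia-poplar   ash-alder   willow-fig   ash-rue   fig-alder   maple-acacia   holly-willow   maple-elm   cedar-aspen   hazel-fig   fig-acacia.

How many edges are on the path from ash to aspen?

The path is ash–alder–fig–aspen, which has 3 edges.

3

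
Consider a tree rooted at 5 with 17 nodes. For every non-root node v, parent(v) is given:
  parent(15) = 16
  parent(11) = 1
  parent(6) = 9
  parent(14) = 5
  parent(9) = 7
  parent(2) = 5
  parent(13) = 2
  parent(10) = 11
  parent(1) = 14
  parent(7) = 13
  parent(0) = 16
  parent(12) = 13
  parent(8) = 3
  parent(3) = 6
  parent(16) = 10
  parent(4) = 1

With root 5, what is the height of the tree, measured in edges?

7

The longest root-to-leaf path is 5-2-13-7-9-6-3-8 (7 edges).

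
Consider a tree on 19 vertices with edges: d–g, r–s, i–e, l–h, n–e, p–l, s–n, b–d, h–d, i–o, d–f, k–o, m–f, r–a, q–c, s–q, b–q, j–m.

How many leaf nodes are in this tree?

6

Degree-1 nodes: a, c, g, j, k, p — 6 of them.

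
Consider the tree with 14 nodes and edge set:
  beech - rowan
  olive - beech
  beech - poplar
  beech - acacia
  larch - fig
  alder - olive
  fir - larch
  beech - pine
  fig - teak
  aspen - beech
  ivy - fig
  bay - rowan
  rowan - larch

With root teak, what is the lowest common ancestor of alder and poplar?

beech

Ancestors of alder (toward the root): alder, olive, beech, rowan, larch, fig, teak.
Ancestors of poplar: poplar, beech, rowan, larch, fig, teak.
The deepest node appearing in both lists is beech.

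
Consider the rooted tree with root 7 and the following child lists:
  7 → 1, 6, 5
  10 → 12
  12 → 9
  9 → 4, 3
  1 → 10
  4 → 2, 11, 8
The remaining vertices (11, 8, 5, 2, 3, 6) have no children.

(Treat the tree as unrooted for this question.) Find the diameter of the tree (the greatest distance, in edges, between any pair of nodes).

7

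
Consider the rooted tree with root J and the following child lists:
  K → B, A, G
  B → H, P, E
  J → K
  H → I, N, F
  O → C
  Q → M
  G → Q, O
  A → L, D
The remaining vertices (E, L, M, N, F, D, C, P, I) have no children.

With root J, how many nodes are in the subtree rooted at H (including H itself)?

The subtree rooted at H contains: H, F, I, N — 4 nodes.

4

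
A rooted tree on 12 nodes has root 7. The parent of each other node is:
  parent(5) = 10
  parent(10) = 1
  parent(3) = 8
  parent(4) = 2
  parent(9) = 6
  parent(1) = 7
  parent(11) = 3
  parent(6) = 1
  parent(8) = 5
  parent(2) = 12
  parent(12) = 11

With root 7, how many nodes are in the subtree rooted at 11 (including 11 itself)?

4

Descendants of 11 (including itself): 11, 12, 2, 4. That's 4.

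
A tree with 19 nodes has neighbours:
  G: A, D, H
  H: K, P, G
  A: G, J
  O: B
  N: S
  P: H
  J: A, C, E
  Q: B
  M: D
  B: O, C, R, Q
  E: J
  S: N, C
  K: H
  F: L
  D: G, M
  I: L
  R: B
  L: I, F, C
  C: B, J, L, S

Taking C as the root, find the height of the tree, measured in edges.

5

A deepest node is M, reached by C → J → A → G → D → M.
That path has 5 edges, so the height is 5.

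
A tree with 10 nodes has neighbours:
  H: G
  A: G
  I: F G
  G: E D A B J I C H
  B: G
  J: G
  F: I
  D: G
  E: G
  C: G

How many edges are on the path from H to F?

3

Walking from H: H–G–I–F. Length 3.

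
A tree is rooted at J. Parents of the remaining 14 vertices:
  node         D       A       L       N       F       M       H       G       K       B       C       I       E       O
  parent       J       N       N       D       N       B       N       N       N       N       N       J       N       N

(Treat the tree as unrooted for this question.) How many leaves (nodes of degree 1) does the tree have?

11

Degree-1 nodes: A, C, E, F, G, H, I, K, L, M, O — 11 of them.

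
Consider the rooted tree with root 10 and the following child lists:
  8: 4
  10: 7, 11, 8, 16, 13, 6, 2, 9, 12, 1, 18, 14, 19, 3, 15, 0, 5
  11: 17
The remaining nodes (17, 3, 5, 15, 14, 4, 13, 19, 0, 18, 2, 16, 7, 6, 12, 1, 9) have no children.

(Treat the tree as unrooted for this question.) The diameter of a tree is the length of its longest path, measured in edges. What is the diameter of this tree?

4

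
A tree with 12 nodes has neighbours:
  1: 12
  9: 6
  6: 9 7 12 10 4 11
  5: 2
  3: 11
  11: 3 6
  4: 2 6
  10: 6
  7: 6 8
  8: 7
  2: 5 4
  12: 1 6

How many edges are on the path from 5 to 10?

4

The path is 5 – 2 – 4 – 6 – 10, which has 4 edges.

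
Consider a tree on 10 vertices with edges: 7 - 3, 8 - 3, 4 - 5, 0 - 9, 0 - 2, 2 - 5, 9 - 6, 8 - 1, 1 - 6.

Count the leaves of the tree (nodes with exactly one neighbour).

2

Degree-1 nodes: 4, 7 — 2 of them.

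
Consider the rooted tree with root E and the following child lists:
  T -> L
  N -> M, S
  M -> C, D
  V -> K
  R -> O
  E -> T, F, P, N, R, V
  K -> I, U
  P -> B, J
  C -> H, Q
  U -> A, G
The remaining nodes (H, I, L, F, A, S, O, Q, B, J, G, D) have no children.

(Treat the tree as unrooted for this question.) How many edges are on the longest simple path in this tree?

8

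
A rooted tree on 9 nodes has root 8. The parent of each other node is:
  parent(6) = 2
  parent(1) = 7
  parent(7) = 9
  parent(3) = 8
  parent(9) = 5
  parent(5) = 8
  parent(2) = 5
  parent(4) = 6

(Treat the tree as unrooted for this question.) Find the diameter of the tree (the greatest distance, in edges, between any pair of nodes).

6

A longest path is 4 – 6 – 2 – 5 – 9 – 7 – 1, with 6 edges.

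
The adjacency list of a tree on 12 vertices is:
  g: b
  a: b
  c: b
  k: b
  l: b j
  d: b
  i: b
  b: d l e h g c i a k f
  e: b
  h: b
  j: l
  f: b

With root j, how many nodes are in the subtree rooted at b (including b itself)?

b's subtree: {b, h, d, c, e, i, a, f, k, g}, size 10.

10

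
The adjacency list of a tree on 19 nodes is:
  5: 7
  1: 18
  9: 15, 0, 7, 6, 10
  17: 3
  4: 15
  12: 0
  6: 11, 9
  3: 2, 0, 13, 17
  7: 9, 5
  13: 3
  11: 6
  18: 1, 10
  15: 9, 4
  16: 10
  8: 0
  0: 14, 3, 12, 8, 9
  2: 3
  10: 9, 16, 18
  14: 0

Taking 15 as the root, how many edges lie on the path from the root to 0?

2

15–9–0 — 2 edges.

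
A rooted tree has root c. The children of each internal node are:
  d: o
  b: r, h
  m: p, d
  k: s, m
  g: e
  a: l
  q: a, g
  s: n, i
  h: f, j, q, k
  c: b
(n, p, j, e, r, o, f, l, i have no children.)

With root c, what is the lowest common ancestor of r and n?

b

Path r→root: r b c; path n→root: n s k h b c.
First common node: b.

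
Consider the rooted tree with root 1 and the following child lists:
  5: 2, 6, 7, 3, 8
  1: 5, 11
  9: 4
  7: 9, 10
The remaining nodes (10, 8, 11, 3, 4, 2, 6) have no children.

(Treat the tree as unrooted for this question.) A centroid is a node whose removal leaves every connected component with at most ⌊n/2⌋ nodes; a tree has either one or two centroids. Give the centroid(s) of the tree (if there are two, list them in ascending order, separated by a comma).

5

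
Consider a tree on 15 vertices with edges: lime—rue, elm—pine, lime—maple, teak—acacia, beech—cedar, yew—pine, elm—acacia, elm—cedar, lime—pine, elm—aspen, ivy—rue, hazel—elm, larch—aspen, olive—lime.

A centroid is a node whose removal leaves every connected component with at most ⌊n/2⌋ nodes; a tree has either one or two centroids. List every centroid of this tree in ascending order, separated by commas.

elm

Delete elm: the remaining components have sizes 7, 2, 2, 2, 1. Max 7 ≤ 7, so elm is a centroid.
No neighbour of elm does as well, so elm is the unique centroid.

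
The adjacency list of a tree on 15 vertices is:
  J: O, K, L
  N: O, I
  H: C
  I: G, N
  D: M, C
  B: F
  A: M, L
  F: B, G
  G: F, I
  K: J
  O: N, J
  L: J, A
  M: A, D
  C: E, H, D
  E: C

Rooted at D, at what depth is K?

5

Climbing from K to the root: K → J → L → A → M → D. That's 5 steps.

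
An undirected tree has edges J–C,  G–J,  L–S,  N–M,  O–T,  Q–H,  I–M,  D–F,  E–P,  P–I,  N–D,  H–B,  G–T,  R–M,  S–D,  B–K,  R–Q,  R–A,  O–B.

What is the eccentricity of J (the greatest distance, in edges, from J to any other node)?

12

Distances from J peak at 12, attained at L.
J – G – T – O – B – H – Q – R – M – N – D – S – L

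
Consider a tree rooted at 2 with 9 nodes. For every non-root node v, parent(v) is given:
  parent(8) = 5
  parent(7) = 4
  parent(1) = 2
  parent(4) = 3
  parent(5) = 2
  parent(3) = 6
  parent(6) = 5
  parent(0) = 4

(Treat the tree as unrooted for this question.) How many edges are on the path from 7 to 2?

7–4–3–6–5–2: 5 edges.

5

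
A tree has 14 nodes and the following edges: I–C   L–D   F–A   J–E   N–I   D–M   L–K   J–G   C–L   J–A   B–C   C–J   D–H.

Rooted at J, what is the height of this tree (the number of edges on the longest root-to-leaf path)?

4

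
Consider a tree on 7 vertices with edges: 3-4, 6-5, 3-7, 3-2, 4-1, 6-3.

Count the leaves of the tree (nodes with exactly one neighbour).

Exactly 4 nodes have a single neighbour: 1, 2, 5, 7.

4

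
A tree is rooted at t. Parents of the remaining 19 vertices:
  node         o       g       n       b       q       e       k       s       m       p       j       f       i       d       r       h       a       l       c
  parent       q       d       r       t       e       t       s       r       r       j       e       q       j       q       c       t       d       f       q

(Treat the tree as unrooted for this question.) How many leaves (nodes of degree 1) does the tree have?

11

The leaves are a, b, g, h, i, k, l, m, n, o, p.
That is 11 leaves.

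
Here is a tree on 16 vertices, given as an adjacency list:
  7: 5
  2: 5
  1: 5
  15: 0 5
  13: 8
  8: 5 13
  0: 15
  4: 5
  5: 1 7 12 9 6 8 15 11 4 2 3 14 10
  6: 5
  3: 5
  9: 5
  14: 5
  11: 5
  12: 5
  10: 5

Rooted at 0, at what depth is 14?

Climbing from 14 to the root: 14 – 5 – 15 – 0. That's 3 steps.

3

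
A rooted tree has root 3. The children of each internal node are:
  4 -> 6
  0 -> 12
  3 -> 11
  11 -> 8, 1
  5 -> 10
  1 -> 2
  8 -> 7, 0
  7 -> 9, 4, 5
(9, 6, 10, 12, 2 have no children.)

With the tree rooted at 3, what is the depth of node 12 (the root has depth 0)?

Climbing from 12 to the root: 12–0–8–11–3. That's 4 steps.

4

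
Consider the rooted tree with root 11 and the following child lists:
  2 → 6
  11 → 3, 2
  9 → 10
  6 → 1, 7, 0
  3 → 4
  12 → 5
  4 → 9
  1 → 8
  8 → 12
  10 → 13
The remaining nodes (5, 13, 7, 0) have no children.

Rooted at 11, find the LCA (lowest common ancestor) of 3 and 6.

11

Ancestors of 3 (toward the root): 3, 11.
Ancestors of 6: 6, 2, 11.
The deepest node appearing in both lists is 11.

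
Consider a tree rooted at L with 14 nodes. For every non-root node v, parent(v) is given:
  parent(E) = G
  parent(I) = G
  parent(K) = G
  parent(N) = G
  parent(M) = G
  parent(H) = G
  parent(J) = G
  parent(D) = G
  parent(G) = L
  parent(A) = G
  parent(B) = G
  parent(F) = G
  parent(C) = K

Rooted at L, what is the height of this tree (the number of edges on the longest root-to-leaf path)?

3

A deepest node is C, reached by L – G – K – C.
That path has 3 edges, so the height is 3.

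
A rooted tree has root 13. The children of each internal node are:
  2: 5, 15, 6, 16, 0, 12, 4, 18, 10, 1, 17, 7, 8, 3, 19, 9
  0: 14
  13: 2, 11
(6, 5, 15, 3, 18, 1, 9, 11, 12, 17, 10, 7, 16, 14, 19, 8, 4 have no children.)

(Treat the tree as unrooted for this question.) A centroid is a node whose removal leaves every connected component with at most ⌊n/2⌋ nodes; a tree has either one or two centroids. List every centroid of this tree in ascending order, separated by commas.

2

Delete 2: the remaining components have sizes 2, 2, 1, 1, 1, 1, 1, 1, 1, 1, 1, 1, 1, 1, 1, 1, 1. Max 2 ≤ 10, so 2 is a centroid.
No neighbour of 2 does as well, so 2 is the unique centroid.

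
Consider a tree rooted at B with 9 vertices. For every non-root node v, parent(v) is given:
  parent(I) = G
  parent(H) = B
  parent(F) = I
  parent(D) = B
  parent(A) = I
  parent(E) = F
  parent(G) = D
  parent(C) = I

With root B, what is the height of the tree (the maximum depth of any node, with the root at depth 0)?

5

The longest root-to-leaf path is B–D–G–I–F–E (5 edges).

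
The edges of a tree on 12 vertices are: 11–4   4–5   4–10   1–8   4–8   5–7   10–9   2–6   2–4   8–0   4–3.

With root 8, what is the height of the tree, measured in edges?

3

6 sits deepest: 8–4–2–6 — 3 edges from the root.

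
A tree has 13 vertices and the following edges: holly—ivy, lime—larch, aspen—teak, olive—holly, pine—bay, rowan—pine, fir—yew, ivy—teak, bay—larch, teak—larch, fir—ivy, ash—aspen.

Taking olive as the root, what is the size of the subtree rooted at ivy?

ivy's subtree: {ivy, fir, teak, yew, aspen, larch, ash, bay, lime, pine, rowan}, size 11.

11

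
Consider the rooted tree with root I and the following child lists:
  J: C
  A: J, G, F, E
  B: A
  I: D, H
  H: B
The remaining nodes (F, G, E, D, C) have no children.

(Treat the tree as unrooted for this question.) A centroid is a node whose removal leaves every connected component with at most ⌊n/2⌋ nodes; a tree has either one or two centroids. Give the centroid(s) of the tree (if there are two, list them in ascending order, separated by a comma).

A

Delete A: the remaining components have sizes 4, 2, 1, 1, 1. Max 4 ≤ 5, so A is a centroid.
No neighbour of A does as well, so A is the unique centroid.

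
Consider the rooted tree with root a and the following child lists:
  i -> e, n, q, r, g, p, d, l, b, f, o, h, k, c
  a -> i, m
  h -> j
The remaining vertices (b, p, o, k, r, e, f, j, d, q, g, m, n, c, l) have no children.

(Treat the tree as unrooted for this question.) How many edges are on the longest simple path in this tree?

4

Starting from j, a farthest node is m at distance 4.
One longest path: j-h-i-a-m.
So the diameter is 4.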